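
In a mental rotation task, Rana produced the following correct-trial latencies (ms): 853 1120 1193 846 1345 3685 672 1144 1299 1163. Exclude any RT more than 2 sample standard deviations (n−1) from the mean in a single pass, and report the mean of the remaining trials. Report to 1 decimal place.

n = 10, ΣRT = 13320, M = 1332.000
Σ(x−M)² = 6567274.00; s = √(6567274.00/9) = 854.223
Cutoffs: 1332.000 ± 2·854.223 → [-376.4, 3040.4]
Outside: 3685 → excluded.
Retained (n=9): Σ = 9635, mean = 9635/9 = 1070.556

1070.6 ms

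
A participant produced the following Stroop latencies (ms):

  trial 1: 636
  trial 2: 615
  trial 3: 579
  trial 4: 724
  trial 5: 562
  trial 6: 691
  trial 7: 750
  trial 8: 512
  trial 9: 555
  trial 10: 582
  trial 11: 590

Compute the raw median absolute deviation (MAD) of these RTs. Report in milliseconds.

Sorted: 512, 555, 562, 579, 582, 590, 615, 636, 691, 724, 750 → median = 590
|x − 590|: 46, 25, 11, 134, 28, 101, 160, 78, 35, 8, 0
Sorted deviations: 0, 8, 11, 25, 28, 35, 46, 78, 101, 134, 160 → MAD = 35

35 ms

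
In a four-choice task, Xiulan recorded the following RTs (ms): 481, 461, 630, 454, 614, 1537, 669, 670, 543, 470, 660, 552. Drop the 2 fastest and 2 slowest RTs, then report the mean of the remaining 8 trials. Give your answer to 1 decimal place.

577.4 ms

Sorted: 454, 461, 470, 481, 543, 552, 614, 630, 660, 669, 670, 1537
Drop lowest 2 (454, 461) and highest 2 (670, 1537)
Remaining (n=8): Σ = 4619, mean = 4619/8 = 577.375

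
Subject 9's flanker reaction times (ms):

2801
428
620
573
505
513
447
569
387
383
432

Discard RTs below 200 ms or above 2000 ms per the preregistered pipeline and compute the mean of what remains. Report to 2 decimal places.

485.70 ms

Excluded: 2801
Retained (n=10): Σ = 4857
Mean = 4857/10 = 485.7000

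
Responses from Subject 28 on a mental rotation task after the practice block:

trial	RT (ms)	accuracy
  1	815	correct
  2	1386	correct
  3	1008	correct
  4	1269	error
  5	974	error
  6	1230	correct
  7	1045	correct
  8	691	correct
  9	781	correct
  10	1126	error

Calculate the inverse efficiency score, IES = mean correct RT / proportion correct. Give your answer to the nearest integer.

Correct trials (n=7): 815, 1386, 1008, 1230, 1045, 691, 781
Mean correct RT = 6956/7 = 993.7143 ms
Proportion correct = 7/10
IES = 993.7143 / (7/10) = 1419.592 ms

1420 ms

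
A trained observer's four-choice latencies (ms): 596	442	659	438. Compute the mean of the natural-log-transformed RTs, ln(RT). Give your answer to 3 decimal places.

ln(RT): 6.3902, 6.0913, 6.4907, 6.0822
Σ ln(RT) = 25.0545
Mean = 25.0545/4 = 6.26362

6.264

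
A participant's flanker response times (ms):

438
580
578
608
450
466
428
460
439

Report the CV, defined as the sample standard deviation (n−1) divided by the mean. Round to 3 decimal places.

0.146

n = 9, Σ = 4447, M = 494.1111
Σ(x−M)² = 41840.889; s = √(41840.889/8) = 72.3195
CV = 72.3195 / 494.1111 = 0.14636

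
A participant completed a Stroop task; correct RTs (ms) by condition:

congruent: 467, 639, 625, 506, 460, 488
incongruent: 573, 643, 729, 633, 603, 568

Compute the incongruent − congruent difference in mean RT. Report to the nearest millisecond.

94 ms

M(congruent) = 3185/6 = 530.833
M(incongruent) = 3749/6 = 624.833
Difference = 624.833 − 530.833 = 94.000 ms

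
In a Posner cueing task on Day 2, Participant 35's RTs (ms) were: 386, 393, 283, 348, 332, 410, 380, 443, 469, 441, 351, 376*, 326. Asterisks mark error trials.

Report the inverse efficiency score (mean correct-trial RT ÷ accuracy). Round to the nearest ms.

412 ms

Correct trials (n=12): 386, 393, 283, 348, 332, 410, 380, 443, 469, 441, 351, 326
Mean correct RT = 4562/12 = 380.1667 ms
Proportion correct = 12/13
IES = 380.1667 / (12/13) = 411.847 ms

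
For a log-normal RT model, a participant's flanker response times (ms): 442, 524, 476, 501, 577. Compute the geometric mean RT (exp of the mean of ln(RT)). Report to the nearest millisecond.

502 ms

ln(RT): 6.0913, 6.2615, 6.1654, 6.2166, 6.3578
Mean ln(RT) = 31.0927/5 = 6.21853
Geometric mean = exp(6.21853) = 501.97 ms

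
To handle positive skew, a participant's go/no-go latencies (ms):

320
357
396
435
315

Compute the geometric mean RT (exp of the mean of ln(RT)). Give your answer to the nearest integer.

362 ms

ln(RT): 5.7683, 5.8777, 5.9814, 6.0753, 5.7526
Mean ln(RT) = 29.4554/5 = 5.89108
Geometric mean = exp(5.89108) = 361.80 ms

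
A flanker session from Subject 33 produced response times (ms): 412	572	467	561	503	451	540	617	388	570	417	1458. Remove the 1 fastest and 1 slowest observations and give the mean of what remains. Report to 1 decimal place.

511.0 ms

Sorted: 388, 412, 417, 451, 467, 503, 540, 561, 570, 572, 617, 1458
Drop lowest 1 (388) and highest 1 (1458)
Remaining (n=10): Σ = 5110, mean = 5110/10 = 511.000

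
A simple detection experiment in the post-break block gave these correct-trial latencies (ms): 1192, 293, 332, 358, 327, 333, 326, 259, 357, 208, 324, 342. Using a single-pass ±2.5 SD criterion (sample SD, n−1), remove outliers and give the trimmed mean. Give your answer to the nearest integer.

314 ms

n = 12, ΣRT = 4651, M = 387.583
Σ(x−M)² = 726278.92; s = √(726278.92/11) = 256.954
Cutoffs: 387.583 ± 2.5·256.954 → [-254.8, 1030.0]
Outside: 1192 → excluded.
Retained (n=11): Σ = 3459, mean = 3459/11 = 314.455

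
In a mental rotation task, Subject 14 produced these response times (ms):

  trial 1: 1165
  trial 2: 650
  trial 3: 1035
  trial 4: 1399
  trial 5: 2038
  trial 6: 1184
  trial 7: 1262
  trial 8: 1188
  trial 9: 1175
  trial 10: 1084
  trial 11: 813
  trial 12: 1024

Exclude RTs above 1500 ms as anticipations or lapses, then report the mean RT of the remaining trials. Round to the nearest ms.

Excluded: 2038
Retained (n=11): Σ = 11979
Mean = 11979/11 = 1089.0000

1089 ms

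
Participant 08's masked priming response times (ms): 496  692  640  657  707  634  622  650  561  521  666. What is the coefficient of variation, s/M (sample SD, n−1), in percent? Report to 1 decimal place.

n = 11, Σ = 6846, M = 622.3636
Σ(x−M)² = 46334.545; s = √(46334.545/10) = 68.0695
CV = 68.0695 / 622.3636 = 0.10937 = 10.937%

10.9%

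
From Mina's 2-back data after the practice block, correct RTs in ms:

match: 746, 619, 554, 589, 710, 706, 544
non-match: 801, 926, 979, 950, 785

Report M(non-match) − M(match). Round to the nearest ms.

250 ms

M(match) = 4468/7 = 638.286
M(non-match) = 4441/5 = 888.200
Difference = 888.200 − 638.286 = 249.914 ms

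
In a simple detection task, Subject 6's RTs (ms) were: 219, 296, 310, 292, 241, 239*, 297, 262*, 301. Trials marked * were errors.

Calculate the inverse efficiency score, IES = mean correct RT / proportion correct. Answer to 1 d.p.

359.3 ms

Correct trials (n=7): 219, 296, 310, 292, 241, 297, 301
Mean correct RT = 1956/7 = 279.4286 ms
Proportion correct = 7/9
IES = 279.4286 / (7/9) = 359.265 ms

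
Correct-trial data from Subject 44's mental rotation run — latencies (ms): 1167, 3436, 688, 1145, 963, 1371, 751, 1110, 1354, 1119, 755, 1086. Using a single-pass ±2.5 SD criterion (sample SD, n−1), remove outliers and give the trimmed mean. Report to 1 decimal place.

n = 12, ΣRT = 14945, M = 1245.417
Σ(x−M)² = 5777610.92; s = √(5777610.92/11) = 724.733
Cutoffs: 1245.417 ± 2.5·724.733 → [-566.4, 3057.2]
Outside: 3436 → excluded.
Retained (n=11): Σ = 11509, mean = 11509/11 = 1046.273

1046.3 ms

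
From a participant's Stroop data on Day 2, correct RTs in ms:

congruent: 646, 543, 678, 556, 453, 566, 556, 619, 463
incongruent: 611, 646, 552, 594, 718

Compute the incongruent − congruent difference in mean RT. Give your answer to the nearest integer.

60 ms

M(congruent) = 5080/9 = 564.444
M(incongruent) = 3121/5 = 624.200
Difference = 624.200 − 564.444 = 59.756 ms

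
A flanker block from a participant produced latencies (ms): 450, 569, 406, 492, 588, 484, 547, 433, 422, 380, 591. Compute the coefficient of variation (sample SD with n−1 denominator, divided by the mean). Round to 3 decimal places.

0.156

n = 11, Σ = 5362, M = 487.4545
Σ(x−M)² = 57892.727; s = √(57892.727/10) = 76.0873
CV = 76.0873 / 487.4545 = 0.15609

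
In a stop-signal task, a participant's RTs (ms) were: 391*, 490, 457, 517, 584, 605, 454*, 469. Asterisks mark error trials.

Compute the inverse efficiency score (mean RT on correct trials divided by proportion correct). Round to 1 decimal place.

Correct trials (n=6): 490, 457, 517, 584, 605, 469
Mean correct RT = 3122/6 = 520.3333 ms
Proportion correct = 6/8
IES = 520.3333 / (6/8) = 693.778 ms

693.8 ms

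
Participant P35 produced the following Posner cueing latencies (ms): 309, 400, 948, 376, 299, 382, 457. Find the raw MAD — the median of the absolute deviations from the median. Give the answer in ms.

73 ms

Sorted: 299, 309, 376, 382, 400, 457, 948 → median = 382
|x − 382|: 73, 18, 566, 6, 83, 0, 75
Sorted deviations: 0, 6, 18, 73, 75, 83, 566 → MAD = 73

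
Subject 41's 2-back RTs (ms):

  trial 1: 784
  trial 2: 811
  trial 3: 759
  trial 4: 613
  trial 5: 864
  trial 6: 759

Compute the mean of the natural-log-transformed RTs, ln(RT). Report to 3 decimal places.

ln(RT): 6.6644, 6.6983, 6.6320, 6.4184, 6.7616, 6.6320
Σ ln(RT) = 39.8066
Mean = 39.8066/6 = 6.63444

6.634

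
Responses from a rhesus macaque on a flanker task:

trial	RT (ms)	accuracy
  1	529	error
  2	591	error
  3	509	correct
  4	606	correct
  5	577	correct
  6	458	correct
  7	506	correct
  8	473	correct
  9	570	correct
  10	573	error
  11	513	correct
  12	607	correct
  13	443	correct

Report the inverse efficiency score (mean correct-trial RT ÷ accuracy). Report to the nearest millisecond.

684 ms

Correct trials (n=10): 509, 606, 577, 458, 506, 473, 570, 513, 607, 443
Mean correct RT = 5262/10 = 526.2000 ms
Proportion correct = 10/13
IES = 526.2000 / (10/13) = 684.060 ms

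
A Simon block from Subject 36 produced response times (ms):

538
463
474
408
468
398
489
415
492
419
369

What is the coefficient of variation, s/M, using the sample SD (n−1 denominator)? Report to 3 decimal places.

0.112

n = 11, Σ = 4933, M = 448.4545
Σ(x−M)² = 25286.727; s = √(25286.727/10) = 50.2859
CV = 50.2859 / 448.4545 = 0.11213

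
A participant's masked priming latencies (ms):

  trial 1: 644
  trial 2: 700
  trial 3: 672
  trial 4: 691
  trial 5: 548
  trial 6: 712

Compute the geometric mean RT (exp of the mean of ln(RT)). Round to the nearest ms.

ln(RT): 6.4677, 6.5511, 6.5103, 6.5381, 6.3063, 6.5681
Mean ln(RT) = 38.9415/6 = 6.49026
Geometric mean = exp(6.49026) = 658.69 ms

659 ms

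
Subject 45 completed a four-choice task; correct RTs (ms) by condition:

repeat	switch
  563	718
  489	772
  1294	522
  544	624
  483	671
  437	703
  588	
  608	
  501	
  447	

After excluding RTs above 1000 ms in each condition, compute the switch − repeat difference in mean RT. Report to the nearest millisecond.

151 ms

repeat: exclude 1294
M(repeat) = 4660/9 = 517.778
M(switch) = 4010/6 = 668.333
Difference = 668.333 − 517.778 = 150.556 ms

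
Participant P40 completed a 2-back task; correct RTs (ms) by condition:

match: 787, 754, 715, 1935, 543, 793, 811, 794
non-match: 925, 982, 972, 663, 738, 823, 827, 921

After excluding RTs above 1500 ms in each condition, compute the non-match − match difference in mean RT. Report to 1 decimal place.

113.9 ms

match: exclude 1935
M(match) = 5197/7 = 742.429
M(non-match) = 6851/8 = 856.375
Difference = 856.375 − 742.429 = 113.946 ms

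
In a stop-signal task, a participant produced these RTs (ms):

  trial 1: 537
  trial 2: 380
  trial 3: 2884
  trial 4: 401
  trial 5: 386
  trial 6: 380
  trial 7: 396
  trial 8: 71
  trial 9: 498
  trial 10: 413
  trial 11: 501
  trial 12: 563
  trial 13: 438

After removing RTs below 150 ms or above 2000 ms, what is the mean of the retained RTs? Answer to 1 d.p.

Excluded: 71, 2884
Retained (n=11): Σ = 4893
Mean = 4893/11 = 444.8182

444.8 ms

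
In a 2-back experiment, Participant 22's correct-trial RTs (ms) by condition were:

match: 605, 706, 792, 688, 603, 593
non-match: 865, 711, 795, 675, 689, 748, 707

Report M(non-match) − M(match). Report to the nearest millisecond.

77 ms

M(match) = 3987/6 = 664.500
M(non-match) = 5190/7 = 741.429
Difference = 741.429 − 664.500 = 76.929 ms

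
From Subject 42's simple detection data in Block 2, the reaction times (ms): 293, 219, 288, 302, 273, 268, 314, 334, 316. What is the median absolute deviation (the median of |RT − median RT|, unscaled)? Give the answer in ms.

21 ms

Sorted: 219, 268, 273, 288, 293, 302, 314, 316, 334 → median = 293
|x − 293|: 0, 74, 5, 9, 20, 25, 21, 41, 23
Sorted deviations: 0, 5, 9, 20, 21, 23, 25, 41, 74 → MAD = 21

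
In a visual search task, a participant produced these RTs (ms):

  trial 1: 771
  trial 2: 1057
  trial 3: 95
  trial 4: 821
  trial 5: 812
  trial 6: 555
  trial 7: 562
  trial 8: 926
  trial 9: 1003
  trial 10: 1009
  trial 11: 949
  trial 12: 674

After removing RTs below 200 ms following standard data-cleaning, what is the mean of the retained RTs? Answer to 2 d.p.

Excluded: 95
Retained (n=11): Σ = 9139
Mean = 9139/11 = 830.8182

830.82 ms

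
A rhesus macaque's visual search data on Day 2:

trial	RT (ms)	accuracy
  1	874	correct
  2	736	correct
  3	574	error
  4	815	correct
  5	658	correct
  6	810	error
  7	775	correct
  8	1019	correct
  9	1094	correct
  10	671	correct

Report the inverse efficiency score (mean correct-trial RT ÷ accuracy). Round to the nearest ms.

1038 ms

Correct trials (n=8): 874, 736, 815, 658, 775, 1019, 1094, 671
Mean correct RT = 6642/8 = 830.2500 ms
Proportion correct = 8/10
IES = 830.2500 / (8/10) = 1037.812 ms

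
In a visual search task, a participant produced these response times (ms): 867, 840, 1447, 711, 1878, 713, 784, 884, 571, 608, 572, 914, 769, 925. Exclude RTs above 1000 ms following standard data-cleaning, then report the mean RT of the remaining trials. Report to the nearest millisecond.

763 ms

Excluded: 1447, 1878
Retained (n=12): Σ = 9158
Mean = 9158/12 = 763.1667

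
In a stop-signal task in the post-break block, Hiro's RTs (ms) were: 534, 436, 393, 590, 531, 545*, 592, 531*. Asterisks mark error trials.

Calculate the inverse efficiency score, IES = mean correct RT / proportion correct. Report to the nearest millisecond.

Correct trials (n=6): 534, 436, 393, 590, 531, 592
Mean correct RT = 3076/6 = 512.6667 ms
Proportion correct = 6/8
IES = 512.6667 / (6/8) = 683.556 ms

684 ms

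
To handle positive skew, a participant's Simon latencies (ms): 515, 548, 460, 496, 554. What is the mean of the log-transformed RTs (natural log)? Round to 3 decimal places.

ln(RT): 6.2442, 6.3063, 6.1312, 6.2066, 6.3172
Σ ln(RT) = 31.2054
Mean = 31.2054/5 = 6.24108

6.241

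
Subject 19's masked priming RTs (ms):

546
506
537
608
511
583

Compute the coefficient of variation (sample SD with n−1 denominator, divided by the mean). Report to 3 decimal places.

0.073

n = 6, Σ = 3291, M = 548.5000
Σ(x−M)² = 8081.500; s = √(8081.500/5) = 40.2032
CV = 40.2032 / 548.5000 = 0.07330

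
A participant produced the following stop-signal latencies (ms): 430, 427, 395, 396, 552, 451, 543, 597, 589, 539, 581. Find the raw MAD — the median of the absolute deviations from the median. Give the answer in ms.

58 ms

Sorted: 395, 396, 427, 430, 451, 539, 543, 552, 581, 589, 597 → median = 539
|x − 539|: 109, 112, 144, 143, 13, 88, 4, 58, 50, 0, 42
Sorted deviations: 0, 4, 13, 42, 50, 58, 88, 109, 112, 143, 144 → MAD = 58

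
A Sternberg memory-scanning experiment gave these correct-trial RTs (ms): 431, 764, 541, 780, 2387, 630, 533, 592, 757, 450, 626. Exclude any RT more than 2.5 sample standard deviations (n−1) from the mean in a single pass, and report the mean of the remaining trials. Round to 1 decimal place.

610.4 ms

n = 11, ΣRT = 8491, M = 771.909
Σ(x−M)² = 3012904.91; s = √(3012904.91/10) = 548.899
Cutoffs: 771.909 ± 2.5·548.899 → [-600.3, 2144.2]
Outside: 2387 → excluded.
Retained (n=10): Σ = 6104, mean = 6104/10 = 610.400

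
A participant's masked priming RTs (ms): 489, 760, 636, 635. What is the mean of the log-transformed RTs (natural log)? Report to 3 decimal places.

6.434

ln(RT): 6.1924, 6.6333, 6.4552, 6.4536
Σ ln(RT) = 25.7345
Mean = 25.7345/4 = 6.43363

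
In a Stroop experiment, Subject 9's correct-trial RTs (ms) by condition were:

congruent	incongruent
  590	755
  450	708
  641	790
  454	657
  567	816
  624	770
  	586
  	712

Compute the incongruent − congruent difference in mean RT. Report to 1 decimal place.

M(congruent) = 3326/6 = 554.333
M(incongruent) = 5794/8 = 724.250
Difference = 724.250 − 554.333 = 169.917 ms

169.9 ms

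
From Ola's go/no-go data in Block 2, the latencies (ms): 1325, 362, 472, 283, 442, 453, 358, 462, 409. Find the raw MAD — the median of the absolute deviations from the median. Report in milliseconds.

Sorted: 283, 358, 362, 409, 442, 453, 462, 472, 1325 → median = 442
|x − 442|: 883, 80, 30, 159, 0, 11, 84, 20, 33
Sorted deviations: 0, 11, 20, 30, 33, 80, 84, 159, 883 → MAD = 33

33 ms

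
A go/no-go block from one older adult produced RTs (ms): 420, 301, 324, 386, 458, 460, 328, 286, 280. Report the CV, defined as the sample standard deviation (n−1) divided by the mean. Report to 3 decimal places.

0.200

n = 9, Σ = 3243, M = 360.3333
Σ(x−M)² = 41556.000; s = √(41556.000/8) = 72.0729
CV = 72.0729 / 360.3333 = 0.20002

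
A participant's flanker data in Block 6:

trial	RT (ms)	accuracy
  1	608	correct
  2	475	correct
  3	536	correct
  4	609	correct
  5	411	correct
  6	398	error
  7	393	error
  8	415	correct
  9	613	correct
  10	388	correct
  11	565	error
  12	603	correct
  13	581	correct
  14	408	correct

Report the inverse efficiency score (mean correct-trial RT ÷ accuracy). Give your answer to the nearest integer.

653 ms

Correct trials (n=11): 608, 475, 536, 609, 411, 415, 613, 388, 603, 581, 408
Mean correct RT = 5647/11 = 513.3636 ms
Proportion correct = 11/14
IES = 513.3636 / (11/14) = 653.372 ms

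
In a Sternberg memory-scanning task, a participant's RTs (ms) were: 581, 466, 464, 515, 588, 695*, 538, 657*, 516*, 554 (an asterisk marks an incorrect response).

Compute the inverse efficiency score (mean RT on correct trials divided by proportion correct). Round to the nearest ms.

Correct trials (n=7): 581, 466, 464, 515, 588, 538, 554
Mean correct RT = 3706/7 = 529.4286 ms
Proportion correct = 7/10
IES = 529.4286 / (7/10) = 756.327 ms

756 ms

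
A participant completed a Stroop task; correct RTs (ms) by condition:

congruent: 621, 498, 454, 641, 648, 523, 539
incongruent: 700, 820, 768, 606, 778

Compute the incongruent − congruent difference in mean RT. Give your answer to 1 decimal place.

173.8 ms

M(congruent) = 3924/7 = 560.571
M(incongruent) = 3672/5 = 734.400
Difference = 734.400 − 560.571 = 173.829 ms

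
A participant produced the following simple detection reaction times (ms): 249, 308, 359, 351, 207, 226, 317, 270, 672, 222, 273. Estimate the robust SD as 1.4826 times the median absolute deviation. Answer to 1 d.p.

69.7 ms

Sorted: 207, 222, 226, 249, 270, 273, 308, 317, 351, 359, 672 → median = 273
|x − 273| sorted: 0, 3, 24, 35, 44, 47, 51, 66, 78, 86, 399 → MAD = 47
Robust SD ≈ 1.4826 × 47 = 69.682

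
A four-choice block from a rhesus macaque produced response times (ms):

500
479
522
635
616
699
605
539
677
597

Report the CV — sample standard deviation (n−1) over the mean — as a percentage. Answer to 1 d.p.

12.7%

n = 10, Σ = 5869, M = 586.9000
Σ(x−M)² = 49974.900; s = √(49974.900/9) = 74.5169
CV = 74.5169 / 586.9000 = 0.12697 = 12.697%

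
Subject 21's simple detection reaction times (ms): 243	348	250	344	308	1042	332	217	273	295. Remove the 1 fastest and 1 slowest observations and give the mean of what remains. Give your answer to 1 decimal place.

Sorted: 217, 243, 250, 273, 295, 308, 332, 344, 348, 1042
Drop lowest 1 (217) and highest 1 (1042)
Remaining (n=8): Σ = 2393, mean = 2393/8 = 299.125

299.1 ms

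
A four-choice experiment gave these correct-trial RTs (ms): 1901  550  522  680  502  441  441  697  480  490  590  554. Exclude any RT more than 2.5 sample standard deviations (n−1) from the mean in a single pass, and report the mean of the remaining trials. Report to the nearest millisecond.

n = 12, ΣRT = 7848, M = 654.000
Σ(x−M)² = 1770884.00; s = √(1770884.00/11) = 401.235
Cutoffs: 654.000 ± 2.5·401.235 → [-349.1, 1657.1]
Outside: 1901 → excluded.
Retained (n=11): Σ = 5947, mean = 5947/11 = 540.636

541 ms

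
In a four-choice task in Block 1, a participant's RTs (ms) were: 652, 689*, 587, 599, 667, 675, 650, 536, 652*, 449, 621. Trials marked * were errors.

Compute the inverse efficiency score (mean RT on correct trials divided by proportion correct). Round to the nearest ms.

Correct trials (n=9): 652, 587, 599, 667, 675, 650, 536, 449, 621
Mean correct RT = 5436/9 = 604.0000 ms
Proportion correct = 9/11
IES = 604.0000 / (9/11) = 738.222 ms

738 ms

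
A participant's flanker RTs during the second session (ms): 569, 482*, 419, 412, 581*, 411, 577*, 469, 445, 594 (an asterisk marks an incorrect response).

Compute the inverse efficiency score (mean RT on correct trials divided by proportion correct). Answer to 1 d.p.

Correct trials (n=7): 569, 419, 412, 411, 469, 445, 594
Mean correct RT = 3319/7 = 474.1429 ms
Proportion correct = 7/10
IES = 474.1429 / (7/10) = 677.347 ms

677.3 ms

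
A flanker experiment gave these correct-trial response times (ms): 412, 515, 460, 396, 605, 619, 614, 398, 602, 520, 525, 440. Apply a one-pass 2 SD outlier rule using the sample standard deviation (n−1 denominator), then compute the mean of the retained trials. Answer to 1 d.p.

n = 12, ΣRT = 6106, M = 508.833
Σ(x−M)² = 83063.67; s = √(83063.67/11) = 86.898
Cutoffs: 508.833 ± 2·86.898 → [335.0, 682.6]
No RTs fall outside the cutoffs; all 12 retained. Mean = 6106/12 = 508.833

508.8 ms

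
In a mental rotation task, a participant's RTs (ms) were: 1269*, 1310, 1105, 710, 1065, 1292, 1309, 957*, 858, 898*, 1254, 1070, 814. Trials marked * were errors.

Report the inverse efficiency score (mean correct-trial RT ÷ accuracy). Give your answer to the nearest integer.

Correct trials (n=10): 1310, 1105, 710, 1065, 1292, 1309, 858, 1254, 1070, 814
Mean correct RT = 10787/10 = 1078.7000 ms
Proportion correct = 10/13
IES = 1078.7000 / (10/13) = 1402.310 ms

1402 ms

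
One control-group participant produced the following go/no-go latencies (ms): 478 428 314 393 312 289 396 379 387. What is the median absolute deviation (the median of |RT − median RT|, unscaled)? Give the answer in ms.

Sorted: 289, 312, 314, 379, 387, 393, 396, 428, 478 → median = 387
|x − 387|: 91, 41, 73, 6, 75, 98, 9, 8, 0
Sorted deviations: 0, 6, 8, 9, 41, 73, 75, 91, 98 → MAD = 41

41 ms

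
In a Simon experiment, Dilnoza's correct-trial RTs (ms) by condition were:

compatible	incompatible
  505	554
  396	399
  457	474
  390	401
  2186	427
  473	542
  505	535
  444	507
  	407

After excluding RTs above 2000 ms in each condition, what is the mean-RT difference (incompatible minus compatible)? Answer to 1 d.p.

compatible: exclude 2186
M(compatible) = 3170/7 = 452.857
M(incompatible) = 4246/9 = 471.778
Difference = 471.778 − 452.857 = 18.921 ms

18.9 ms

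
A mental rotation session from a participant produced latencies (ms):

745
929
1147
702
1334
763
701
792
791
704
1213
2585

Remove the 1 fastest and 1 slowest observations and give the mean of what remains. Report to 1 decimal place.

Sorted: 701, 702, 704, 745, 763, 791, 792, 929, 1147, 1213, 1334, 2585
Drop lowest 1 (701) and highest 1 (2585)
Remaining (n=10): Σ = 9120, mean = 9120/10 = 912.000

912.0 ms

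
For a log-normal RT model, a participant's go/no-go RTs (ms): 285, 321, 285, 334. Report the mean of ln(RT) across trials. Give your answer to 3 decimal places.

5.722

ln(RT): 5.6525, 5.7714, 5.6525, 5.8111
Σ ln(RT) = 22.8876
Mean = 22.8876/4 = 5.72189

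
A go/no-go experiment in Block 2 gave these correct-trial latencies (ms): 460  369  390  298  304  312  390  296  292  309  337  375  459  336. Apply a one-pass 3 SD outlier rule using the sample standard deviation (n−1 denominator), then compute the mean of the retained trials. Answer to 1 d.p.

n = 14, ΣRT = 4927, M = 351.929
Σ(x−M)² = 42704.93; s = √(42704.93/13) = 57.315
Cutoffs: 351.929 ± 3·57.315 → [180.0, 523.9]
No RTs fall outside the cutoffs; all 14 retained. Mean = 4927/14 = 351.929

351.9 ms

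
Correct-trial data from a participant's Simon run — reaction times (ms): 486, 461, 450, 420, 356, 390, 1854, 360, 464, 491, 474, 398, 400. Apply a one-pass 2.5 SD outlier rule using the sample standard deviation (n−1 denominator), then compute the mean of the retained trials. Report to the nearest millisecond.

n = 13, ΣRT = 7004, M = 538.769
Σ(x−M)² = 1899286.31; s = √(1899286.31/12) = 397.836
Cutoffs: 538.769 ± 2.5·397.836 → [-455.8, 1533.4]
Outside: 1854 → excluded.
Retained (n=12): Σ = 5150, mean = 5150/12 = 429.167

429 ms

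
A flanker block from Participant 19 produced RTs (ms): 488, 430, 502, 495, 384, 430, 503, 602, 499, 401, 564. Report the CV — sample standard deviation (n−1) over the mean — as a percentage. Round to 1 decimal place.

13.8%

n = 11, Σ = 5298, M = 481.6364
Σ(x−M)² = 44030.545; s = √(44030.545/10) = 66.3555
CV = 66.3555 / 481.6364 = 0.13777 = 13.777%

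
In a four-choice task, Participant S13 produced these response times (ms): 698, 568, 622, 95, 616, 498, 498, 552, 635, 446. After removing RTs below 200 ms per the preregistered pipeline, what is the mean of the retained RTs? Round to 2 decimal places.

Excluded: 95
Retained (n=9): Σ = 5133
Mean = 5133/9 = 570.3333

570.33 ms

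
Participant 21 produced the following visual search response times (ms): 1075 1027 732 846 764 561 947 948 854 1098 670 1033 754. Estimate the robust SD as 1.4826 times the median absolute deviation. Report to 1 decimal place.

180.9 ms

Sorted: 561, 670, 732, 754, 764, 846, 854, 947, 948, 1027, 1033, 1075, 1098 → median = 854
|x − 854| sorted: 0, 8, 90, 93, 94, 100, 122, 173, 179, 184, 221, 244, 293 → MAD = 122
Robust SD ≈ 1.4826 × 122 = 180.877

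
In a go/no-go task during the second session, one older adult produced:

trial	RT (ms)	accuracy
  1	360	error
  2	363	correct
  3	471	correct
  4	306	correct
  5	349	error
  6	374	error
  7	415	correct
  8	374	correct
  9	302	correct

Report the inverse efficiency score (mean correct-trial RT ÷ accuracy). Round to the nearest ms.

558 ms

Correct trials (n=6): 363, 471, 306, 415, 374, 302
Mean correct RT = 2231/6 = 371.8333 ms
Proportion correct = 6/9
IES = 371.8333 / (6/9) = 557.750 ms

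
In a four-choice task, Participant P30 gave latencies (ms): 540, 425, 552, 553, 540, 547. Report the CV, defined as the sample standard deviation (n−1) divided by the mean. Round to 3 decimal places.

0.095

n = 6, Σ = 3157, M = 526.1667
Σ(x−M)² = 12438.833; s = √(12438.833/5) = 49.8775
CV = 49.8775 / 526.1667 = 0.09479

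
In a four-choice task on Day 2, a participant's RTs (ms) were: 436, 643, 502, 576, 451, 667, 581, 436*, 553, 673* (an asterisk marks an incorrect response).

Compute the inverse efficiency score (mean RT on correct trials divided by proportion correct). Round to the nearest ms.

689 ms

Correct trials (n=8): 436, 643, 502, 576, 451, 667, 581, 553
Mean correct RT = 4409/8 = 551.1250 ms
Proportion correct = 8/10
IES = 551.1250 / (8/10) = 688.906 ms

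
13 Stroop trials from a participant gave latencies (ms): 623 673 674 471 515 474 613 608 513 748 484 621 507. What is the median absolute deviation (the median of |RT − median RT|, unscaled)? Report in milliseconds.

Sorted: 471, 474, 484, 507, 513, 515, 608, 613, 621, 623, 673, 674, 748 → median = 608
|x − 608|: 15, 65, 66, 137, 93, 134, 5, 0, 95, 140, 124, 13, 101
Sorted deviations: 0, 5, 13, 15, 65, 66, 93, 95, 101, 124, 134, 137, 140 → MAD = 93

93 ms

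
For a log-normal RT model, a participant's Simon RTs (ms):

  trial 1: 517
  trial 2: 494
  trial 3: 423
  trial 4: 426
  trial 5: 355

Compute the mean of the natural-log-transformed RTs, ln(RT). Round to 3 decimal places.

6.085

ln(RT): 6.2480, 6.2025, 6.0474, 6.0544, 5.8721
Σ ln(RT) = 30.4245
Mean = 30.4245/5 = 6.08490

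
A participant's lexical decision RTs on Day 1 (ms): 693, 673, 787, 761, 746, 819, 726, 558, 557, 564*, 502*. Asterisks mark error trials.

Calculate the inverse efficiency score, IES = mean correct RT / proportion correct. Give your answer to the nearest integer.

Correct trials (n=9): 693, 673, 787, 761, 746, 819, 726, 558, 557
Mean correct RT = 6320/9 = 702.2222 ms
Proportion correct = 9/11
IES = 702.2222 / (9/11) = 858.272 ms

858 ms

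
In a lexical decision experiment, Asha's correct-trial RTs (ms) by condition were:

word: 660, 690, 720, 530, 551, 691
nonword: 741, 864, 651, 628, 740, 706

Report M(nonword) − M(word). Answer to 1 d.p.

81.3 ms

M(word) = 3842/6 = 640.333
M(nonword) = 4330/6 = 721.667
Difference = 721.667 − 640.333 = 81.333 ms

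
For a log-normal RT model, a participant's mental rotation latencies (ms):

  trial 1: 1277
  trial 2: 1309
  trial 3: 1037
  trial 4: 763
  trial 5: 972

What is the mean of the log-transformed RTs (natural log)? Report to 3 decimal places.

6.958

ln(RT): 7.1523, 7.1770, 6.9441, 6.6373, 6.8794
Σ ln(RT) = 34.7900
Mean = 34.7900/5 = 6.95800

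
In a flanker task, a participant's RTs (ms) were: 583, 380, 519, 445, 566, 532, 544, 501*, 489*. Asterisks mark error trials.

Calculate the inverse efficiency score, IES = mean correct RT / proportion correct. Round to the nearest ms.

656 ms

Correct trials (n=7): 583, 380, 519, 445, 566, 532, 544
Mean correct RT = 3569/7 = 509.8571 ms
Proportion correct = 7/9
IES = 509.8571 / (7/9) = 655.531 ms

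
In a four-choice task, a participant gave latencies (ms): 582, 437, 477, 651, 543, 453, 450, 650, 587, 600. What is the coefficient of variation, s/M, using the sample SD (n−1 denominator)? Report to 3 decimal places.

n = 10, Σ = 5430, M = 543.0000
Σ(x−M)² = 62160.000; s = √(62160.000/9) = 83.1064
CV = 83.1064 / 543.0000 = 0.15305

0.153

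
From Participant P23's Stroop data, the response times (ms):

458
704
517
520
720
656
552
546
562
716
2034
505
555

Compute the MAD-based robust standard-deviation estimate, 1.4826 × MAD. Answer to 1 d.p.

74.1 ms

Sorted: 458, 505, 517, 520, 546, 552, 555, 562, 656, 704, 716, 720, 2034 → median = 555
|x − 555| sorted: 0, 3, 7, 9, 35, 38, 50, 97, 101, 149, 161, 165, 1479 → MAD = 50
Robust SD ≈ 1.4826 × 50 = 74.130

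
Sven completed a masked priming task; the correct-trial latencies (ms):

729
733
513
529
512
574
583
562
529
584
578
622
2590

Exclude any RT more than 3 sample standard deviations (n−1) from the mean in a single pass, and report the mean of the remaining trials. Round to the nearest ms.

n = 13, ΣRT = 9638, M = 741.385
Σ(x−M)² = 3763593.08; s = √(3763593.08/12) = 560.029
Cutoffs: 741.385 ± 3·560.029 → [-938.7, 2421.5]
Outside: 2590 → excluded.
Retained (n=12): Σ = 7048, mean = 7048/12 = 587.333

587 ms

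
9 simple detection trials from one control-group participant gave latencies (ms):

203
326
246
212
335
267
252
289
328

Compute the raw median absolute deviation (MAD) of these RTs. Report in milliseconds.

Sorted: 203, 212, 246, 252, 267, 289, 326, 328, 335 → median = 267
|x − 267|: 64, 59, 21, 55, 68, 0, 15, 22, 61
Sorted deviations: 0, 15, 21, 22, 55, 59, 61, 64, 68 → MAD = 55

55 ms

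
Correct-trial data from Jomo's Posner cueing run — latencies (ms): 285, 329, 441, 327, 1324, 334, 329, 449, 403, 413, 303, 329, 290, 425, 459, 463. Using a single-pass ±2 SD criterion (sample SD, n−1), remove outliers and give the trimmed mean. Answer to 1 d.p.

n = 16, ΣRT = 6903, M = 431.438
Σ(x−M)² = 909839.94; s = √(909839.94/15) = 246.284
Cutoffs: 431.438 ± 2·246.284 → [-61.1, 924.0]
Outside: 1324 → excluded.
Retained (n=15): Σ = 5579, mean = 5579/15 = 371.933

371.9 ms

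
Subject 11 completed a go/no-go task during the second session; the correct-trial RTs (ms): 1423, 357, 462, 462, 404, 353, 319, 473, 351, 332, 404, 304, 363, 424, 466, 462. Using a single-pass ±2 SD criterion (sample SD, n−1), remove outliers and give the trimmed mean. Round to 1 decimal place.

395.7 ms

n = 16, ΣRT = 7359, M = 459.938
Σ(x−M)² = 1039102.94; s = √(1039102.94/15) = 263.199
Cutoffs: 459.938 ± 2·263.199 → [-66.5, 986.3]
Outside: 1423 → excluded.
Retained (n=15): Σ = 5936, mean = 5936/15 = 395.733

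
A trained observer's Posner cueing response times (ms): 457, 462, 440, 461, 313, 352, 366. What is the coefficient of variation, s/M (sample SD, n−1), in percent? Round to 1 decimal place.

n = 7, Σ = 2851, M = 407.2857
Σ(x−M)² = 23071.429; s = √(23071.429/6) = 62.0100
CV = 62.0100 / 407.2857 = 0.15225 = 15.225%

15.2%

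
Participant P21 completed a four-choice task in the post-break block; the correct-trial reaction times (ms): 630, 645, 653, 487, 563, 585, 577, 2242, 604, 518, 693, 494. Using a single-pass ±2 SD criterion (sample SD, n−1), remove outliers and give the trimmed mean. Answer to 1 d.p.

n = 12, ΣRT = 8691, M = 724.250
Σ(x−M)² = 2558158.25; s = √(2558158.25/11) = 482.245
Cutoffs: 724.250 ± 2·482.245 → [-240.2, 1688.7]
Outside: 2242 → excluded.
Retained (n=11): Σ = 6449, mean = 6449/11 = 586.273

586.3 ms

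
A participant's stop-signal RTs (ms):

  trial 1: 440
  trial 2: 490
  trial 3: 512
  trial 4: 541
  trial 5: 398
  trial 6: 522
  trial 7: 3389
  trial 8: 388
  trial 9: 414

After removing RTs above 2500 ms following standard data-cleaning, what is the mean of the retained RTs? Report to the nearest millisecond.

463 ms

Excluded: 3389
Retained (n=8): Σ = 3705
Mean = 3705/8 = 463.1250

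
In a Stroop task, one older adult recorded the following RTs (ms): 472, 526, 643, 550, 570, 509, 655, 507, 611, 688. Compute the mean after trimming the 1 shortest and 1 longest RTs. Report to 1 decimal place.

571.4 ms

Sorted: 472, 507, 509, 526, 550, 570, 611, 643, 655, 688
Drop lowest 1 (472) and highest 1 (688)
Remaining (n=8): Σ = 4571, mean = 4571/8 = 571.375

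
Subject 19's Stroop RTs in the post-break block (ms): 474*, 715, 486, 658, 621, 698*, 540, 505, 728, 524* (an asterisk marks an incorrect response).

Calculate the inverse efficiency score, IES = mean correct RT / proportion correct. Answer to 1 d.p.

Correct trials (n=7): 715, 486, 658, 621, 540, 505, 728
Mean correct RT = 4253/7 = 607.5714 ms
Proportion correct = 7/10
IES = 607.5714 / (7/10) = 867.959 ms

868.0 ms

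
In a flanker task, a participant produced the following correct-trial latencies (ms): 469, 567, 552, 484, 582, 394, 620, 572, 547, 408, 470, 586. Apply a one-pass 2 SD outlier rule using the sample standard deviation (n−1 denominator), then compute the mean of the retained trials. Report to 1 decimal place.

520.9 ms

n = 12, ΣRT = 6251, M = 520.917
Σ(x−M)² = 59672.92; s = √(59672.92/11) = 73.653
Cutoffs: 520.917 ± 2·73.653 → [373.6, 668.2]
No RTs fall outside the cutoffs; all 12 retained. Mean = 6251/12 = 520.917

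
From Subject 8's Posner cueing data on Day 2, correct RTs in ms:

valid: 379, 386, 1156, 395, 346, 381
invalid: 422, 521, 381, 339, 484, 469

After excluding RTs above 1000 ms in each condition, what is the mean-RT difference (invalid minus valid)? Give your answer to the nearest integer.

valid: exclude 1156
M(valid) = 1887/5 = 377.400
M(invalid) = 2616/6 = 436.000
Difference = 436.000 − 377.400 = 58.600 ms

59 ms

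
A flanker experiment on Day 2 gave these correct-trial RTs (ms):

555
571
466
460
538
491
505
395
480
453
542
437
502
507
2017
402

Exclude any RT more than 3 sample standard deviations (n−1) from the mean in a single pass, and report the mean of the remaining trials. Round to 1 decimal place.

n = 16, ΣRT = 9321, M = 582.562
Σ(x−M)² = 2233619.94; s = √(2233619.94/15) = 385.886
Cutoffs: 582.562 ± 3·385.886 → [-575.1, 1740.2]
Outside: 2017 → excluded.
Retained (n=15): Σ = 7304, mean = 7304/15 = 486.933

486.9 ms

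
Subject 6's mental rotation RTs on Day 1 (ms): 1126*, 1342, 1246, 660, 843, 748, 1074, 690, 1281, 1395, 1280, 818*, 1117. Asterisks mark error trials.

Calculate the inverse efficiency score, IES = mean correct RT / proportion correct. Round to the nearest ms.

1254 ms

Correct trials (n=11): 1342, 1246, 660, 843, 748, 1074, 690, 1281, 1395, 1280, 1117
Mean correct RT = 11676/11 = 1061.4545 ms
Proportion correct = 11/13
IES = 1061.4545 / (11/13) = 1254.446 ms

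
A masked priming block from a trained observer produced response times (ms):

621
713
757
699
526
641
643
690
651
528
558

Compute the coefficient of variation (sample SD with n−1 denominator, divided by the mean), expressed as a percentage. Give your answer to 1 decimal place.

11.9%

n = 11, Σ = 7027, M = 638.8182
Σ(x−M)² = 57739.636; s = √(57739.636/10) = 75.9866
CV = 75.9866 / 638.8182 = 0.11895 = 11.895%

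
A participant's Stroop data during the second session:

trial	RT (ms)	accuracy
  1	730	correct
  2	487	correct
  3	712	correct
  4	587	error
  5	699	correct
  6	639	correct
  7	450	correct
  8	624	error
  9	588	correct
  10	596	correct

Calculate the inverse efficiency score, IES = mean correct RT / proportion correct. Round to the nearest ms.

Correct trials (n=8): 730, 487, 712, 699, 639, 450, 588, 596
Mean correct RT = 4901/8 = 612.6250 ms
Proportion correct = 8/10
IES = 612.6250 / (8/10) = 765.781 ms

766 ms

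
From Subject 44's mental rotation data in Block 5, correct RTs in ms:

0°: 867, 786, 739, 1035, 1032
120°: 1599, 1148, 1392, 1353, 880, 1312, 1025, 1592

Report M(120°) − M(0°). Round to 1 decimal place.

395.8 ms

M(0°) = 4459/5 = 891.800
M(120°) = 10301/8 = 1287.625
Difference = 1287.625 − 891.800 = 395.825 ms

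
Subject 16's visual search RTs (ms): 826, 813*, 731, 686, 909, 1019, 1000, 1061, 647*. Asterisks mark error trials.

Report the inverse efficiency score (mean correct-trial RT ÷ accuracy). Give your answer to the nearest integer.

Correct trials (n=7): 826, 731, 686, 909, 1019, 1000, 1061
Mean correct RT = 6232/7 = 890.2857 ms
Proportion correct = 7/9
IES = 890.2857 / (7/9) = 1144.653 ms

1145 ms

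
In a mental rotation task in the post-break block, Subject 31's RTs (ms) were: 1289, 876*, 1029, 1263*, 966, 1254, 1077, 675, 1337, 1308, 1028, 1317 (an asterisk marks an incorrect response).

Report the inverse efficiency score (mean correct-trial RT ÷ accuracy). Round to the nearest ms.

Correct trials (n=10): 1289, 1029, 966, 1254, 1077, 675, 1337, 1308, 1028, 1317
Mean correct RT = 11280/10 = 1128.0000 ms
Proportion correct = 10/12
IES = 1128.0000 / (10/12) = 1353.600 ms

1354 ms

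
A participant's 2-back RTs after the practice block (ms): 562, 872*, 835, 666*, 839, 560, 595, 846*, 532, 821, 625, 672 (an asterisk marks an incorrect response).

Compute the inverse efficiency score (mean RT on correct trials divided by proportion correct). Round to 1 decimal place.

Correct trials (n=9): 562, 835, 839, 560, 595, 532, 821, 625, 672
Mean correct RT = 6041/9 = 671.2222 ms
Proportion correct = 9/12
IES = 671.2222 / (9/12) = 894.963 ms

895.0 ms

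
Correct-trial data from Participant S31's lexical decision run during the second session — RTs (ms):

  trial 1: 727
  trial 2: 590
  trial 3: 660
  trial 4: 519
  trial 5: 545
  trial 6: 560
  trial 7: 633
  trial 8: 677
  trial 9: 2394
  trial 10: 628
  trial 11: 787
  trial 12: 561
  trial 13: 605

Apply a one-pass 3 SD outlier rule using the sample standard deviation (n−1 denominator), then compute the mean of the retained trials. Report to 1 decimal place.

n = 13, ΣRT = 9886, M = 760.462
Σ(x−M)² = 2959045.23; s = √(2959045.23/12) = 496.575
Cutoffs: 760.462 ± 3·496.575 → [-729.3, 2250.2]
Outside: 2394 → excluded.
Retained (n=12): Σ = 7492, mean = 7492/12 = 624.333

624.3 ms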